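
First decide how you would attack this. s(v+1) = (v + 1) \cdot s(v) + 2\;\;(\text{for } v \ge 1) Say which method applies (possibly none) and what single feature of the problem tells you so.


Best approach: a summation factor — one-term recursion with variable weight v + 1 is solved by product normalization, not by root-finding.


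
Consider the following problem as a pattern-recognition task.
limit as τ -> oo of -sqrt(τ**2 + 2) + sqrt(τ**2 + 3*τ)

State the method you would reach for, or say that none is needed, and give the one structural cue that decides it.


Verdict: conjugate multiplication — both pieces blow up but their difference is finite; the conjugate trick rationalizes sqrt(τ**2 + 3*τ) - sqrt(τ**2 + 2).


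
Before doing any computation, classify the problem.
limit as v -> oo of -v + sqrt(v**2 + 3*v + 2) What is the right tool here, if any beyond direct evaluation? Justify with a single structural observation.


Best approach: conjugate multiplication — turning the difference into a conjugate-rationalized ratio makes the limit readable.


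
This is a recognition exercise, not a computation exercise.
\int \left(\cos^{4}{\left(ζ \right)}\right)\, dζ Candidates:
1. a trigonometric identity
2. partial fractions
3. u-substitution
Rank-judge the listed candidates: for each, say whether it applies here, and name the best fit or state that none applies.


Verdict: a trigonometric identity — an even power like \cos^{4}{\left(ζ \right)} flattens under the half-angle identity into first-degree cosines you can integrate directly.
- a trigonometric identity — yes — fits the structure here.
- partial fractions — there is no rational-function structure to decompose.
- u-substitution — no subexpression of the integrand pairs with its own derivative as a factor — individual terms may offer their own substitutions, but any change of variable covering the whole integral would have to be constructed from outside the expression.


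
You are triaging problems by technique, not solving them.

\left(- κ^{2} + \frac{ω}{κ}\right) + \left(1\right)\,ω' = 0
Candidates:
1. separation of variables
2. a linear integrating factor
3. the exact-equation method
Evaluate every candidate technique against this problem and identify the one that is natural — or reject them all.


Method: a linear integrating factor — linear in the unknown with genuine forcing: multiply through by the exponential of the integrated coefficient and the left side closes into one derivative.
- separation of variables: the two dependences are entangled, not a clean product of one-variable pieces.
- a linear integrating factor: applicable, and directly so.
- the exact-equation method: exactness fails on the nose — the mixed partials do not match.


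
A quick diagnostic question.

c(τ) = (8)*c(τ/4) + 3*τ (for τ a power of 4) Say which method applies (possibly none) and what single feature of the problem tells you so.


Diagnosis: the master substitution — a divide-and-conquer shape: argument τ/4, so change variables with τ = 4^m and solve the linear version.


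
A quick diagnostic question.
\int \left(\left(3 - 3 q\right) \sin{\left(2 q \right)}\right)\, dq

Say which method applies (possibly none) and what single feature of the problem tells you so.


Diagnosis: integration by parts — the integrand splits as 3 - 3 q times \sin{\left(2 q \right)} — repeatedly differentiating the polynomial part kills it, which is the parts ladder.


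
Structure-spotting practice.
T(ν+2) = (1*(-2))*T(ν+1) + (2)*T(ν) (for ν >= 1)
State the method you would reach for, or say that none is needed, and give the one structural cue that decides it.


Best approach: the characteristic-root method — linear, homogeneous, constant coefficients: solutions of the form r^ν exist — find the roots of the characteristic polynomial.


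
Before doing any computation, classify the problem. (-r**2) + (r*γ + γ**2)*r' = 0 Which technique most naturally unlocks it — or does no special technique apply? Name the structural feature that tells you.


Technique: the homogeneous substitution — scaling γ and r together leaves the slope fixed — it depends only on r/γ, so substitute the ratio. Suitably rearranged — at times with the variables' roles exchanged — this doubles as a Bernoulli equation; the homogeneous reading needs no such setup.


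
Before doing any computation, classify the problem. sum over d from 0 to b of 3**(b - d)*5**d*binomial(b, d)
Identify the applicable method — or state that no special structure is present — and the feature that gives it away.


Best approach: the binomial theorem — the binomial coefficients weight matched powers of 5 and 3, which is exactly the expansion of a binomial power.


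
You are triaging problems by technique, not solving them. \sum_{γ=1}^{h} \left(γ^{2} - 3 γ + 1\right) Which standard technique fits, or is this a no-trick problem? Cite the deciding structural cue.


Best approach: no special technique — no ratio, no shift structure, no binomial pattern: sum the constant-multiple powers of γ with known formulas.


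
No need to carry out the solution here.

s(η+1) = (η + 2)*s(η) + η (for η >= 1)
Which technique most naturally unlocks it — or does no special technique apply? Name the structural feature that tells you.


Best approach: a summation factor — normalize by the running product of η + 2: the left side becomes a difference, and differences sum.


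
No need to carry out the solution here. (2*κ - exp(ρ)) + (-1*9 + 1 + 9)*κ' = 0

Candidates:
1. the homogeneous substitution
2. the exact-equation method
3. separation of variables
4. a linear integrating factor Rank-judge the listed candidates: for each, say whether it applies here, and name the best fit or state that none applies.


Technique: a linear integrating factor — linear in the unknown with genuine forcing: multiply through by the exponential of the integrated coefficient and the left side closes into one derivative.
- the homogeneous substitution: the ratio substitution does not collapse this equation.
- the exact-equation method: the mixed partial derivatives differ, so the left side is not a total differential.
- separation of variables — no division isolates the independent variable from the unknown.
- a linear integrating factor — applicable, and directly so.


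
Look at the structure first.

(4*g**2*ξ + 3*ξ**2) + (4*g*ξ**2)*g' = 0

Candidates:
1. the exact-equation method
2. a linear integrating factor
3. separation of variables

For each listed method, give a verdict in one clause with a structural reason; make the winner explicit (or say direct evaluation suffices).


Technique: the exact-equation method — take the mixed partials of 4*g**2*ξ + 3*ξ**2 and 4*g*ξ**2: they are equal, which certifies an exact differential.
- the exact-equation method — yes — fits the structure here.
- a linear integrating factor — a nonlinear term in the unknown puts this outside the integrating-factor template.
- separation of variables: the two dependences are entangled, not a clean product of one-variable pieces.


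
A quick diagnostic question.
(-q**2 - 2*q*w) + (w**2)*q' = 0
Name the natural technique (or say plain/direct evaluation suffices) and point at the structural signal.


Verdict: the homogeneous substitution — scaling w and q together leaves the slope fixed — it depends only on q/w, so substitute the ratio. A Bernoulli substitution is a fair alternative on this equation directly; the homogeneous reading takes it as given.


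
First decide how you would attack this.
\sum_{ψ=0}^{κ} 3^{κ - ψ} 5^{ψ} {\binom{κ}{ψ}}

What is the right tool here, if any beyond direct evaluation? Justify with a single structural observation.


Method: the binomial theorem — terms weighting {\binom{κ}{ψ}} against matched powers of 5 and 3 reassemble into (5 + 3)^κ by the binomial theorem.


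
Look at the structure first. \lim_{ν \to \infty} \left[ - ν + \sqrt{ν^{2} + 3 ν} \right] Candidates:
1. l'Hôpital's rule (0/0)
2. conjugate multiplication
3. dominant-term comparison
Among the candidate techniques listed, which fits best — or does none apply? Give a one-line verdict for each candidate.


Best approach: conjugate multiplication — divergence minus divergence hides a finite answer — expose it by pairing \sqrt{ν^{2} + 3 ν} - ν with its conjugate.
- l'Hôpital's rule (0/0): substitution produces ∞ − ∞ rather than a vanishing quotient; the rule needs a 0/0 ratio to act on.
- conjugate multiplication: yes, a natural case for it.
- dominant-term comparison: no ranking of term growth rates resolves the limit here.


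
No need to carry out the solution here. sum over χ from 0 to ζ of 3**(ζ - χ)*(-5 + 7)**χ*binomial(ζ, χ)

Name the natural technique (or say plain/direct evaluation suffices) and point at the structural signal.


Method: the binomial theorem — binomial(ζ, χ) weighting matched powers of (-5 + 7) and 3 is the expanded form of ((-5 + 7) + 3)^ζ — fold it back up.


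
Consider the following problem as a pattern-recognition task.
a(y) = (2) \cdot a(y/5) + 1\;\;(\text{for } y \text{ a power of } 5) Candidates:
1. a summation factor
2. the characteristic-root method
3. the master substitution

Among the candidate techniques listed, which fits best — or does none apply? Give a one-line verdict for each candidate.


Method: the master substitution — the argument shrinks by the factor 5, so measure the index on a logarithmic scale and the recursion becomes a shift.
- a summation factor — the recursion divides its index rather than shifting it — there is no previous-term chain for a summation factor to telescope.
- the characteristic-root method: a divided-index call is not the fixed-shift linear shape that characteristic roots solve.
- the master substitution: applies; the problem has the shape this method handles.


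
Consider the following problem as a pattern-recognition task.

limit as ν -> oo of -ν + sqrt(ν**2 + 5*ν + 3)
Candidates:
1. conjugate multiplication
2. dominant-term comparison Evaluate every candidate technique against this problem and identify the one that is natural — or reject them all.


Best approach: conjugate multiplication — two divergent pieces with a minus sign between them and a radical in the mix: rationalize sqrt(ν**2 + 5*ν + 3) - ν before any limit law applies.
- conjugate multiplication — yes, a natural case for it.
- dominant-term comparison: leading-power comparison does not apply to this form.


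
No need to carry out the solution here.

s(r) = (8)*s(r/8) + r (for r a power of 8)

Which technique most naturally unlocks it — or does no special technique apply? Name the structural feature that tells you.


Best approach: the master substitution — a divide-and-conquer shape: argument r/8, so change variables with r = 8^m and solve the linear version.


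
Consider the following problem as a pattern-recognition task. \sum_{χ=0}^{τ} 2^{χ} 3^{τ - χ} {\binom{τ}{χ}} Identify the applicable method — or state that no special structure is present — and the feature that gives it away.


Technique: the binomial theorem — the binomial coefficients weight matched powers of 2 and 3, which is exactly the expansion of a binomial power.


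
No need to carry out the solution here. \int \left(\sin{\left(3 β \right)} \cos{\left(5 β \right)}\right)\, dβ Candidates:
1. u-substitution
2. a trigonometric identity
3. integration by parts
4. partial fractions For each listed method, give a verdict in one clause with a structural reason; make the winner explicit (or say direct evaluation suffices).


Diagnosis: a trigonometric identity — two sinusoids at different rates multiply in \sin{\left(3 β \right)} \cos{\left(5 β \right)}; the product-to-sum identity uncouples them.
- u-substitution — no subexpression of the integrand pairs with its own derivative as a factor — individual terms may offer their own substitutions, but any change of variable covering the whole integral would have to be constructed from outside the expression.
- a trigonometric identity — applicable, and directly so.
- integration by parts — not the natural route: no polynomial-kernel product appears — a recursive parts reduction of the trigonometric product exists, but the identity rewrite is direct.
- partial fractions: there is no rational-function structure to decompose.


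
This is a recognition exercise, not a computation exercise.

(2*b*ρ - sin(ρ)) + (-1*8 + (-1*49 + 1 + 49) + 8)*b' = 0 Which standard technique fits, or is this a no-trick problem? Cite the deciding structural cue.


Diagnosis: a linear integrating factor — the unknown enters only to the first power against a nonzero forcing term — the integrating-factor template applies directly.


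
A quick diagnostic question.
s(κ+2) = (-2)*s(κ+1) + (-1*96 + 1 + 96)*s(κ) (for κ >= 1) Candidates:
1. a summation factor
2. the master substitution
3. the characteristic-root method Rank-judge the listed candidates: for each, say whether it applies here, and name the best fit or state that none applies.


Verdict: the characteristic-root method — fixed numeric weights on consecutive terms and no forcing term added: the root method in its home territory.
- a summation factor: the recurrence reaches back more than one step, outside the first-order family a summation factor normalizes.
- the master substitution: the recursive argument is a shift of the index, not a fixed fraction of it.
- the characteristic-root method: applicable, and directly so.


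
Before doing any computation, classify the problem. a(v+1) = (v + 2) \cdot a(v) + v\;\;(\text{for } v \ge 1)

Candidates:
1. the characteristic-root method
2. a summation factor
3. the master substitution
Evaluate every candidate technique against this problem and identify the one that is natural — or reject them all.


Technique: a summation factor — first-order, linear, moving coefficient v + 2: the discrete analogue of an integrating factor handles it.
- the characteristic-root method: an index-dependent weight blocks the pure exponential ansatz.
- a summation factor — a fit — the right tool for this form.
- the master substitution — with no divided-index recursive call, reindexing by powers of a base buys nothing.


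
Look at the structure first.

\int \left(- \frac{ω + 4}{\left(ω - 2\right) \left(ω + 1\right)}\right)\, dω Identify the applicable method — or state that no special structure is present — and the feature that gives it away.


Method: partial fractions — the bottom factors while the top stays lower-degree — split into simple fractions and integrate piece by piece.


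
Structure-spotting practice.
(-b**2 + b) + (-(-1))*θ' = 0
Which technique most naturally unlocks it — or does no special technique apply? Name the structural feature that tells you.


Method: no special technique — with θ absent the equation is not coupled at all: direct integration in b.


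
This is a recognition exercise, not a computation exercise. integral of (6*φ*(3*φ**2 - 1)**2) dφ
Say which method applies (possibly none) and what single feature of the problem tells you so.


Diagnosis: u-substitution — set u = 3*φ**2 - 1: a constant multiple of its derivative, namely 6*φ, is present as a factor once the integrand is collected, so the du is sitting there waiting. Nothing stops a full expansion here — the substitution simply spares the algebra.


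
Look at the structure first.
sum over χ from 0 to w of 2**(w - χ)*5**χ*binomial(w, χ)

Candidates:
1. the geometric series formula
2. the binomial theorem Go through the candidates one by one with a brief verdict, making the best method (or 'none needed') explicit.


Method: the binomial theorem — binomial(w, χ) weighting matched powers of 5 and 2 is the expanded form of (5 + 2)^w — fold it back up.
- the geometric series formula — there is no constant term-to-term ratio.
- the binomial theorem — applies; the problem has the shape this method handles.


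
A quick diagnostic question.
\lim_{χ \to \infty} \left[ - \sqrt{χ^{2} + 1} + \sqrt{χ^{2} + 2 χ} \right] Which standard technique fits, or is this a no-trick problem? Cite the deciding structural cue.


Verdict: conjugate multiplication — infinity minus infinity with a radical in play — multiply by the conjugate so the divergences of \sqrt{χ^{2} + 2 χ} and \sqrt{χ^{2} + 1} annihilate.


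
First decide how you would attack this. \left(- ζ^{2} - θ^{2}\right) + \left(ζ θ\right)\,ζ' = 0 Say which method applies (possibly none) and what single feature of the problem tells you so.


Verdict: the homogeneous substitution — the slope is degree-zero homogeneous: the ratio substitution v = ζ/θ collapses it. This doubles as a Bernoulli equation in the unknown as written; the homogeneous route needs no setup at all.


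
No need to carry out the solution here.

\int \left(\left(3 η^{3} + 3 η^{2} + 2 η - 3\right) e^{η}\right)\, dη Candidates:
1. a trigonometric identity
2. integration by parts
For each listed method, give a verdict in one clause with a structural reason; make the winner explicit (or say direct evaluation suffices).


Best approach: integration by parts — a polynomial factor 3 η^{3} + 3 η^{2} + 2 η - 3 multiplies e^{η}; differentiating 3 η^{3} + 3 η^{2} + 2 η - 3 lowers its degree while e^{η} integrates cleanly, so parts wins.
- a trigonometric identity — there is no trigonometric structure at all — the integrand carries no sine or cosine to rewrite.
- integration by parts — yes — fits the structure here.


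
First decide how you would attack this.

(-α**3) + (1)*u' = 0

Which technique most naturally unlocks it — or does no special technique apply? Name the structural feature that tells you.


Method: no special technique — solved for the derivative, u never appears on the right — this is a direct integration in α, not a differential-equations problem at heart.


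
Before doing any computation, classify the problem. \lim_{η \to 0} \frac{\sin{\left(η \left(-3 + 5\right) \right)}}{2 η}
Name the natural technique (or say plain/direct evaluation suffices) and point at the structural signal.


Diagnosis: l'Hôpital's rule (0/0) — numerator and denominator both vanish at 0 — a genuine 0/0 form, which is exactly when l'Hôpital applies. One could equally expand both pieces locally and compare leading terms; the rule does that in one stroke.


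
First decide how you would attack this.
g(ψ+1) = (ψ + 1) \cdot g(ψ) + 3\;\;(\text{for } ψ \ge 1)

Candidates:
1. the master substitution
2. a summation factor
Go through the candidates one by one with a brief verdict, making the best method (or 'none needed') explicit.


Method: a summation factor — normalize by the running product of ψ + 1: the left side becomes a difference, and differences sum.
- the master substitution — there is no divide-the-index recursive argument.
- a summation factor: applies; the problem has the shape this method handles.


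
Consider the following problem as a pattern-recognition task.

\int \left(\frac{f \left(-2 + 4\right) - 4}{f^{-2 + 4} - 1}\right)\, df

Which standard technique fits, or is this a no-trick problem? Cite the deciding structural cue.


Best approach: partial fractions — the bottom factors while the top stays lower-degree — split into simple fractions and integrate piece by piece.


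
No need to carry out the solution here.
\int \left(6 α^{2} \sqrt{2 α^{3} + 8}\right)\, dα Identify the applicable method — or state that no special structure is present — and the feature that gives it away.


Technique: u-substitution — differentiating the inner expression 2 α^{3} + 8 produces the factor 6 α^{2} up to a constant multiple, so substituting u = 2 α^{3} + 8 reduces everything to a one-variable integral in u.


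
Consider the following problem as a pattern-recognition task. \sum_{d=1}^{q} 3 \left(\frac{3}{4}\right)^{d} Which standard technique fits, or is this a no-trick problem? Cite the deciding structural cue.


Diagnosis: the geometric series formula — check a ratio of consecutive terms: it is \frac{3}{4}, independent of the index, so the geometric formula closes the sum.


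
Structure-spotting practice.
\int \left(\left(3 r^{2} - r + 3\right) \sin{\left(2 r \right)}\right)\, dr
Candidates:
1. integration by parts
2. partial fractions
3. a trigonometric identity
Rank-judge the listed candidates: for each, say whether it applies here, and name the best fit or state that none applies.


Verdict: integration by parts — 3 r^{2} - r + 3 dies after finitely many derivatives while \sin{\left(2 r \right)} cycles under integration — the tabular/parts setup.
- integration by parts: yes, a natural case for it.
- partial fractions: the expression is not a ratio of polynomials that decomposes further.
- a trigonometric identity: the trigonometric factor has no even power to reduce and no cross-frequency product to convert — the standard power-reduction and product-to-sum identities do not engage it.


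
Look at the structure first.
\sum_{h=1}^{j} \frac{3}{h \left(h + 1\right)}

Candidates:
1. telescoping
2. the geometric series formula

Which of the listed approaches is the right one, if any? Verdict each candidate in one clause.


Verdict: telescoping — \frac{3}{h \left(h + 1\right)} is a collapsed telescope: expand it into simple fractions to see the cancellation.
- telescoping: a fit — the right tool for this form.
- the geometric series formula: the term-to-term ratio changes with the index, so the geometric formula cannot close it.


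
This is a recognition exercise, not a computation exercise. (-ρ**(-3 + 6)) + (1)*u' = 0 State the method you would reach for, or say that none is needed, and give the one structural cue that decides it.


Technique: no special technique — the slope is a pure function of ρ; integrate both sides and be done.


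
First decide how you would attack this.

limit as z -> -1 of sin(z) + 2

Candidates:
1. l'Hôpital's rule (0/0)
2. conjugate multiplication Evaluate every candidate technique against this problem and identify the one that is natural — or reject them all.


Verdict: no special technique — no zero denominators, no indeterminate clash at -1 — substitute and read off the value.
- l'Hôpital's rule (0/0): evaluation at the point is determinate, so the rule has nothing to repair.
- conjugate multiplication — the conjugate move applies to radical differences, which this is not.


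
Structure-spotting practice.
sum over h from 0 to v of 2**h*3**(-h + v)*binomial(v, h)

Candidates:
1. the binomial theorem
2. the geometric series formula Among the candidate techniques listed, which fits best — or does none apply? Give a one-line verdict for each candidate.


Method: the binomial theorem — the binomial coefficients weight matched powers of 2 and 3, which is exactly the expansion of a binomial power.
- the binomial theorem — applies; the problem has the shape this method handles.
- the geometric series formula — there is no constant term-to-term ratio.


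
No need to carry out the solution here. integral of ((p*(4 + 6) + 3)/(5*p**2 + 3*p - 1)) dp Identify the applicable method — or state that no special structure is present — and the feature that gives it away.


Technique: u-substitution — the only nontrivial dependence routes through 5*p**2 + 3*p - 1, whose derivative supplies the leftover factor up to a constant multiple — u = 5*p**2 + 3*p - 1 flattens it.


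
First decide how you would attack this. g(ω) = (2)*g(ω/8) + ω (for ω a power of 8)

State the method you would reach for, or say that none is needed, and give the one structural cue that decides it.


Diagnosis: the master substitution — the recursive call is at index ω/8 rather than a shift, a divide-and-conquer shape — substituting ω = 8^m linearizes it.


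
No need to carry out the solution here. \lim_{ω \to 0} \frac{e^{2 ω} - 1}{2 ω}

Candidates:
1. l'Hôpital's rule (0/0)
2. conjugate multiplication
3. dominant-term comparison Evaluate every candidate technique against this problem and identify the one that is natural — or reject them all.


Verdict: l'Hôpital's rule (0/0) — numerator and denominator both vanish at 0 — a genuine 0/0 form, which is exactly when l'Hôpital applies. One could equally expand both pieces locally and compare leading terms; the rule does that in one stroke.
- l'Hôpital's rule (0/0) — applicable, and directly so.
- conjugate multiplication — the conjugate move applies to radical differences, which this is not.
- dominant-term comparison: leading-power comparison does not apply to this form.


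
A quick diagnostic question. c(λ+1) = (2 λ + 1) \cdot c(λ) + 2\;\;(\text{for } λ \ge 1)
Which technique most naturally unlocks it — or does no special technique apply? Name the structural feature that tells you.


Method: a summation factor — the coefficient 2 λ + 1 drifts with the index, so no fixed root exists; normalizing by the cumulative product telescopes it.


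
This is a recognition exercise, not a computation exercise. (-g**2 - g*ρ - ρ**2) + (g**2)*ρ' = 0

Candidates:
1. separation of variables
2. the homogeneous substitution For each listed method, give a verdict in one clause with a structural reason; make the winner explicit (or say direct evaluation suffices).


Diagnosis: the homogeneous substitution — the slope's numerator and denominator have matching total degree, so it depends only on ρ/g and the ratio substitution collapses it.
- separation of variables — the two dependences are entangled, not a clean product of one-variable pieces.
- the homogeneous substitution: yes — fits the structure here.


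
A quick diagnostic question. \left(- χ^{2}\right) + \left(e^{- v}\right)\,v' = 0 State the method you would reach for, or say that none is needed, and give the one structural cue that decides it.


Verdict: separation of variables — solved for the derivative, the right side splits multiplicatively into a function of each variable alone — divide and integrate each side. One could also solve this as an exact equation; with each coefficient in its own variable, separating is the same work with fewer steps.


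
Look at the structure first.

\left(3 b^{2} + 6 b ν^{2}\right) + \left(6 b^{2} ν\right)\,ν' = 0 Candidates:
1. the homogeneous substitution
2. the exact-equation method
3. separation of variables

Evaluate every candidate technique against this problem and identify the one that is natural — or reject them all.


Technique: the exact-equation method — the compatibility test passes: the ν-derivative of 3 b^{2} + 6 b ν^{2} matches the b-derivative of 6 b^{2} ν, so integrate a potential.
- the homogeneous substitution: rescaling both variables together changes the slope, so no ratio substitution collapses it.
- the exact-equation method: yes, a natural case for it.
- separation of variables: no algebra isolates the independent variable on one side and the unknown on the other.


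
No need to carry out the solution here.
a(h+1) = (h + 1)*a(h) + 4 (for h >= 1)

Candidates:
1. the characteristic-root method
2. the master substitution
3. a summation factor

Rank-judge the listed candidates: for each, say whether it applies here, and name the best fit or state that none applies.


Best approach: a summation factor — one step of memory with a weight h + 1 that changes as the index grows — the summation-factor construction is built for this.
- the characteristic-root method — the coefficients change with the index, which the root method cannot absorb.
- the master substitution: no fixed divisor shrinks the index between calls.
- a summation factor: yes — fits the structure here.


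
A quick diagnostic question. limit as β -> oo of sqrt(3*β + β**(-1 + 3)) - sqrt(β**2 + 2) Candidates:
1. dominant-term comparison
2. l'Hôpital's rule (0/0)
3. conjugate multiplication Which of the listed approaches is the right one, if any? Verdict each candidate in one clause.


Technique: conjugate multiplication — this difference gives up after one conjugate multiplication — the radical structure cancels against its conjugate.
- dominant-term comparison: this is not a rational comparison of growth rates at infinity.
- l'Hôpital's rule (0/0): the expression is a difference driving to ∞ − ∞, not a 0/0 quotient — there is no ratio for the rule to differentiate.
- conjugate multiplication — yes — fits the structure here.


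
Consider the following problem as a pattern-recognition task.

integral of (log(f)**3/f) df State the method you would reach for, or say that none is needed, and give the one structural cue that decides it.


Method: u-substitution — collected, the integrand has one factor that is, up to a constant, the derivative of an inner expression the rest depends on — substitute for that inner expression.


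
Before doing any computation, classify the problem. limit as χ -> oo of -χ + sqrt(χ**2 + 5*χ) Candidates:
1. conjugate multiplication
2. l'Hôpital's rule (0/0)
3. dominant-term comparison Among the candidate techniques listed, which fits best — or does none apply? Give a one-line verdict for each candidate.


Best approach: conjugate multiplication — an infinity-minus-infinity difference with a surviving radical — multiply by the conjugate to cancel the divergence.
- conjugate multiplication: yes, a natural case for it.
- l'Hôpital's rule (0/0): the expression is a difference driving to ∞ − ∞, not a 0/0 quotient — there is no ratio for the rule to differentiate.
- dominant-term comparison — no dominant power emerges to decide the limit by degree comparison.


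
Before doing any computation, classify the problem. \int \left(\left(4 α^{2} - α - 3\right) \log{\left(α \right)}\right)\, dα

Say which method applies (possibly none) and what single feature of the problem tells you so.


Best approach: integration by parts — a polynomial next to \log{\left(α \right)}: integrate the polynomial, differentiate the log, and the integral simplifies in one pass.


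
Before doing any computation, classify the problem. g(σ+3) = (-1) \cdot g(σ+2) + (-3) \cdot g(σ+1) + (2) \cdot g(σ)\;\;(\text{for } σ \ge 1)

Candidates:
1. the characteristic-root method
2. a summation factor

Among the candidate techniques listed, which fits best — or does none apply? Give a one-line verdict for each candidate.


Method: the characteristic-root method — no index-dependence in the weights and nothing inhomogeneous: classic characteristic-equation setup.
- the characteristic-root method: yes, a natural case for it.
- a summation factor: a summation factor telescopes one-step recursions; this one carries higher-order memory.


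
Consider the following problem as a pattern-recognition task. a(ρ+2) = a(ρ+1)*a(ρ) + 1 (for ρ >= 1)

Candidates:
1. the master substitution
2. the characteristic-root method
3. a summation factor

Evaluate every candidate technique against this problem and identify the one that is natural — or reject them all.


Method: no special technique — the map from one term to the next is curved, not linear, so linear closed-form machinery does not attach.
- the master substitution: the recursive argument is a shift of the index, not a fixed fraction of it.
- the characteristic-root method — the recursion is nonlinear in the sequence values, so no linear-modes ansatz applies.
- a summation factor — no summation factor applies — the rule is not linear in the sequence values.


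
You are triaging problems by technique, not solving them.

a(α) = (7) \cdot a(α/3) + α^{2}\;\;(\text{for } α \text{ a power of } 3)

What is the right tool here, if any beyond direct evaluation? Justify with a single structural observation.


Best approach: the master substitution — the argument shrinks by the factor 3, so measure the index on a logarithmic scale and the recursion becomes a shift.


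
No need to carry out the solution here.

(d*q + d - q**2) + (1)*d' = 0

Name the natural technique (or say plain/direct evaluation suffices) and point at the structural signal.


Method: a linear integrating factor — the unknown enters only to the first power against a nonzero forcing term — the integrating-factor template applies directly.


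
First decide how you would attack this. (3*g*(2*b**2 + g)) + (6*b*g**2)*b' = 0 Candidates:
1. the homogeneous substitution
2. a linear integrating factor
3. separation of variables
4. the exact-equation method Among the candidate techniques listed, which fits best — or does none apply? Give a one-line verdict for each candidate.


Method: the exact-equation method — the mixed-partials test passes for 3*g*(2*b**2 + g) and 6*b*g**2, so a potential function exists as presented.
- the homogeneous substitution: the ratio of the variables does not determine the slope.
- a linear integrating factor — a nonlinear term in the unknown puts this outside the integrating-factor template.
- separation of variables: no algebra isolates the independent variable on one side and the unknown on the other.
- the exact-equation method: yes, a natural case for it.


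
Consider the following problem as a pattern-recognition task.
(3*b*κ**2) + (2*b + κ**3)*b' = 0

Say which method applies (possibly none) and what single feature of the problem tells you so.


Verdict: the exact-equation method — because the two cross partials coincide, the form is conservative as written — recover its potential in (κ, b).


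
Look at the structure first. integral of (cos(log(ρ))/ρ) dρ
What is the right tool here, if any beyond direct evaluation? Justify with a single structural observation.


Method: u-substitution — viewed as a product, the integrand is a composition evaluated at log(ρ) times (a constant multiple of) that inner expression's derivative, so u = log(ρ) makes it elementary.


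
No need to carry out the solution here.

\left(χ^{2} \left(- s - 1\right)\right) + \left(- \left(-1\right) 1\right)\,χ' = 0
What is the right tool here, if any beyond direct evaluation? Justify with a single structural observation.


Diagnosis: separation of variables — one side of the product carries the independent variable, the other the unknown — the textbook separation shape.


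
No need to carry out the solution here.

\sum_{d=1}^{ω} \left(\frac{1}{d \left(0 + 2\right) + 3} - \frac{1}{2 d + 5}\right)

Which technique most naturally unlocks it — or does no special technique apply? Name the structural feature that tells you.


Verdict: telescoping — the piece each term subtracts is \frac{1}{d \left(0 + 2\right) + 3} advanced by one index, and it reappears with a plus sign leading the following term — the sum collapses to its boundary terms.


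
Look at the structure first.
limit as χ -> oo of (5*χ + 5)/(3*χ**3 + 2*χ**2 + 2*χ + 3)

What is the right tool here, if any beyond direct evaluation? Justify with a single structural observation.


Verdict: dominant-term comparison — growth-rate triage: the leading powers of χ decide the limit, everything else is noise. Viewed as a single quotient this is an ∞/∞ form — an at-infinity application of l'Hôpital's rule would also resolve it; comparing leading growth reads the answer without differentiating.


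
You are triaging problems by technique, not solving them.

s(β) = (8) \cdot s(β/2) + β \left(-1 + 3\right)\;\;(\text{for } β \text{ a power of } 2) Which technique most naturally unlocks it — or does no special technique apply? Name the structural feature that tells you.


Technique: the master substitution — the argument contracts 2-fold per step: reindex β exponentially and solve the linear recurrence in the new index.


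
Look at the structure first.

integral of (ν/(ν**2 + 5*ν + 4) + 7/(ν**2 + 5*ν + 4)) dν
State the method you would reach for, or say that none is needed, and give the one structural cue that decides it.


Diagnosis: partial fractions — a proper rational integrand whose denominator splits into simpler factors — decompose into partial fractions first.


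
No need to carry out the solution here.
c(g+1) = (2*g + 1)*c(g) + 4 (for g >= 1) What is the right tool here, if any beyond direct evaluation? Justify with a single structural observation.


Method: a summation factor — it is first-order linear but the coefficient 2*g + 1 depends on the index, so multiply through by a summation factor to telescope it.


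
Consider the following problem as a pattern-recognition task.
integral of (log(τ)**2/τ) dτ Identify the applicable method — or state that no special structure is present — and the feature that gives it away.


Verdict: u-substitution — collected, the integrand has one factor that is, up to a constant, the derivative of an inner expression the rest depends on — substitute for that inner expression.


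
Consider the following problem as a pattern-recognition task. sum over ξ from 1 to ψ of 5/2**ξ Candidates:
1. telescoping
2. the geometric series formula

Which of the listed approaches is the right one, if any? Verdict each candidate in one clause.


Method: the geometric series formula — consecutive terms stand in a fixed index-free ratio — the geometric sum formula closes it.
- telescoping — as presented, consecutive terms share no shifted copy to cancel against — no rewrite is on display to change that.
- the geometric series formula — yes, a natural case for it.


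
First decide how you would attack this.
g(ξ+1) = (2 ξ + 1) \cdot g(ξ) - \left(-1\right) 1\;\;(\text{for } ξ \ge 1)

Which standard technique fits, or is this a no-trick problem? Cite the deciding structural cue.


Best approach: a summation factor — one step of memory with a weight 2 ξ + 1 that changes as the index grows — the summation-factor construction is built for this.


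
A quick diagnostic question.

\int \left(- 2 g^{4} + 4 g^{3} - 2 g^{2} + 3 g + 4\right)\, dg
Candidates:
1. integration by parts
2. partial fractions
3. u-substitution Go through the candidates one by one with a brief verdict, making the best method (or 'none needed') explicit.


Method: no special technique — nothing composite, nothing rational, nothing trigonometric — each constant-multiple power of g integrates by the power rule alone.
- integration by parts: splitting off a factor buys nothing — the integrand integrates directly without parts.
- partial fractions: there is no rational-function structure to decompose.
- u-substitution — no substitution does more than relabel what direct integration already handles.


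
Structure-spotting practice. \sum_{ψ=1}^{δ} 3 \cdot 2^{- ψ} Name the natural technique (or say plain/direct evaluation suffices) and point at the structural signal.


Diagnosis: the geometric series formula — consecutive terms stand in a fixed index-free ratio — the geometric sum formula closes it.


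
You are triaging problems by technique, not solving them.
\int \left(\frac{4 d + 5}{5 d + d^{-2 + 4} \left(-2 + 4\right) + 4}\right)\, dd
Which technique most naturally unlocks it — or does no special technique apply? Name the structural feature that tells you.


Method: u-substitution — spotting that 4 d + 5 is a constant multiple of the derivative of (5 d + d^{-2 + 4} \left(-2 + 4\right) + 4) is the key observation — substitute u = (5 d + d^{-2 + 4} \left(-2 + 4\right) + 4) and the integral becomes one-dimensional in u.


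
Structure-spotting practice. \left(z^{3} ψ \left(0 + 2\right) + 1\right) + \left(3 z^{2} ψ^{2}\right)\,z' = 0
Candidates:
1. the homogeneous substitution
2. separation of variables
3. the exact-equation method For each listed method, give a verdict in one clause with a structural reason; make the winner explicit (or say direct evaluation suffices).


Verdict: the exact-equation method — because the two cross partials coincide, the form is conservative as written — recover its potential in (ψ, z).
- the homogeneous substitution — the ratio substitution does not collapse this equation.
- separation of variables: no algebra isolates the independent variable on one side and the unknown on the other.
- the exact-equation method: yes, a natural case for it.
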